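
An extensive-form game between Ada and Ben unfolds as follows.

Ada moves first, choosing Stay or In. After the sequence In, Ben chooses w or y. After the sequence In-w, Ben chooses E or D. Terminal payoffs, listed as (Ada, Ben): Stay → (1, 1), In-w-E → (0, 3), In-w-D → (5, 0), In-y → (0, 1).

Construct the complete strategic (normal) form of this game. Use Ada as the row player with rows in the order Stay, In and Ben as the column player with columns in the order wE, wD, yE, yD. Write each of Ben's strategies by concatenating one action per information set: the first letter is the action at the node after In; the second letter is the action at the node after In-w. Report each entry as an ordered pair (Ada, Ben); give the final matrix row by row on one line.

Row Stay: wE→(1,1), wD→(1,1), yE→(1,1), yD→(1,1)
Row In: wE→(0,3), wD→(5,0), yE→(0,1), yD→(0,1)

Stay: (1,1) (1,1) (1,1) (1,1) | In: (0,3) (5,0) (0,1) (0,1)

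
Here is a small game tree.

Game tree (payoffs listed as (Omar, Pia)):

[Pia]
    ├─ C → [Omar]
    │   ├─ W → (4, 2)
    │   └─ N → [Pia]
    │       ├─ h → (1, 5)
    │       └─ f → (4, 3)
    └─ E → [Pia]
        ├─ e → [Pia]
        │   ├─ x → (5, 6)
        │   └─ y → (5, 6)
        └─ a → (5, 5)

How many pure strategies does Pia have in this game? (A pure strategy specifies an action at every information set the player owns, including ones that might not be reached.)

16

Pia owns the root with actions {C, E} — two choices.
Pia owns the node after E with actions {e, a} — two choices.
Pia owns the node after C-N with actions {h, f} — two choices.
Pia owns the node after E-e with actions {x, y} — two choices.
A pure strategy fixes one action at each information set independently, so the count is the product 2 × 2 × 2 × 2 = 16.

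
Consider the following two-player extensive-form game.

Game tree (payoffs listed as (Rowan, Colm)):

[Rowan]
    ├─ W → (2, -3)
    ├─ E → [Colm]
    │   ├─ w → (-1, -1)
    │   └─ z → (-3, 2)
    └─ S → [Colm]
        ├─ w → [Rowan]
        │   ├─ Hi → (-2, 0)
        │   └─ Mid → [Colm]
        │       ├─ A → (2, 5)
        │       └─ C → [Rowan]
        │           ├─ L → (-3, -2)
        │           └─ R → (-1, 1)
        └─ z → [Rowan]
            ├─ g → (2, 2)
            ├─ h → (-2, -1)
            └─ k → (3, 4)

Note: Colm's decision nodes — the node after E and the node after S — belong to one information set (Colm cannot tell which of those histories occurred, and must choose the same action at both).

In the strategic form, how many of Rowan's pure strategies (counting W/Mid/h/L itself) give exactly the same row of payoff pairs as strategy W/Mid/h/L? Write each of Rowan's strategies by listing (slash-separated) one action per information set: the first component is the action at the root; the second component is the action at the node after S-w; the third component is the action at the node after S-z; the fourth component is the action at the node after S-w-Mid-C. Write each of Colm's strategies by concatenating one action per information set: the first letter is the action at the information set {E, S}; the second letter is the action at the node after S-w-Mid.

12

Row for W/Mid/h/L (columns wA, wC, zA, zC): (2,-3) (2,-3) (2,-3) (2,-3).
Under W/Mid/h/L, Rowan's choice at the node after S-w and at the node after S-z and at the node after S-w-Mid-C can never be reached regardless of what Colm does, so varying those choices leaves every outcome unchanged.
Holding the reachable choices fixed and varying the unreachable ones freely already gives 2 × 3 × 2 = 12 equivalent strategies.
No other strategy reproduces this row, so those 12 are the full class: W/Hi/g/L, W/Hi/g/R, W/Hi/h/L, W/Hi/h/R, W/Hi/k/L, W/Hi/k/R, W/Mid/g/L, W/Mid/g/R, W/Mid/h/L, W/Mid/h/R, W/Mid/k/L, W/Mid/k/R.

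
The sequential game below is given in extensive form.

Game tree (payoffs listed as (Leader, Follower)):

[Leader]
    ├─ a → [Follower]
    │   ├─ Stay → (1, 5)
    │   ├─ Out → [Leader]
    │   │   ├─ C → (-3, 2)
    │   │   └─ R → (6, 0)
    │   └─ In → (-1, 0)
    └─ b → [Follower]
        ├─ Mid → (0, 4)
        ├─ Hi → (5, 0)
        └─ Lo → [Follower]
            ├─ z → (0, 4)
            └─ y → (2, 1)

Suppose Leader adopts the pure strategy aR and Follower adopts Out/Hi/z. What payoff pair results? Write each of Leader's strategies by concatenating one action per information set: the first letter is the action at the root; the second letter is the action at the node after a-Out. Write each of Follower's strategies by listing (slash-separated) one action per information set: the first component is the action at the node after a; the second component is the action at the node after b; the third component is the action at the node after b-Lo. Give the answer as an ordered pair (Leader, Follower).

(6, 0)

Trace the play path from the root:
  Leader plays a
  Follower plays Out at [a]
  Leader plays R at [a-Out]
→ terminal payoff (6, 0).
(Follower's choice at the node after b is never reached on this path, so it doesn't affect the outcome.)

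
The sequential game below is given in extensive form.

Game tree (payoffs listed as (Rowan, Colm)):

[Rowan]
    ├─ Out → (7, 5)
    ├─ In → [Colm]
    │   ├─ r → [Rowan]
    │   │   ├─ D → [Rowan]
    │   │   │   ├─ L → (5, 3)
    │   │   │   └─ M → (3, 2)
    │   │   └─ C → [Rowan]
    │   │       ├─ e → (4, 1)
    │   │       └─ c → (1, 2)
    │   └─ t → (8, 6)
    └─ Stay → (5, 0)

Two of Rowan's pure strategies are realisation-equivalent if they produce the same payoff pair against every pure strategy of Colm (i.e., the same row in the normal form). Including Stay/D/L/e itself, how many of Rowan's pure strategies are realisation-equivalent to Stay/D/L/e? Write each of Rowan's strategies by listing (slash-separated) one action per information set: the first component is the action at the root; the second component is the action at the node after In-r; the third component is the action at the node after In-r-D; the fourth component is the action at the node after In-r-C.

8

Row for Stay/D/L/e (columns r, t): (5,0) (5,0).
Under Stay/D/L/e, Rowan's choice at the node after In-r and at the node after In-r-D and at the node after In-r-C can never be reached regardless of what Colm does, so varying those choices leaves every outcome unchanged.
Holding the reachable choices fixed and varying the unreachable ones freely already gives 2 × 2 × 2 = 8 equivalent strategies.
No other strategy reproduces this row, so those 8 are the full class: Stay/D/L/e, Stay/D/L/c, Stay/D/M/e, Stay/D/M/c, Stay/C/L/e, Stay/C/L/c, Stay/C/M/e, Stay/C/M/c.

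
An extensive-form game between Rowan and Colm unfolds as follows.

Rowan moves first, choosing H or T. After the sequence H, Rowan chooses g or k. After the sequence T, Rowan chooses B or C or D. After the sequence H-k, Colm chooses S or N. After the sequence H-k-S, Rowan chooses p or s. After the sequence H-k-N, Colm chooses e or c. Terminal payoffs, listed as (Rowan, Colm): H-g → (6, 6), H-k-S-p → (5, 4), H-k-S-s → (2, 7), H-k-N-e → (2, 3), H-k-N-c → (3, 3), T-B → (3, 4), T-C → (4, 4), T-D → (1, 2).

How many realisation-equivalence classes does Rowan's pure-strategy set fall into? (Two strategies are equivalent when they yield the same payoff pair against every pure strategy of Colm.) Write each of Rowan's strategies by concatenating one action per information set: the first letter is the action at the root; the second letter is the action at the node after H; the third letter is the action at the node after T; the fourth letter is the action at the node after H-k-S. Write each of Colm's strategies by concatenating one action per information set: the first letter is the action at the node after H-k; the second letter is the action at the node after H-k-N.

6

Rowan has 24 pure strategies: HgBp, HgBs, HgCp, HgCs, HgDp, HgDs, HkBp, HkBs, HkCp, HkCs, HkDp, HkDs, TgBp, TgBs, TgCp, TgCs, TgDp, TgDs, TkBp, TkBs, TkCp, TkCs, TkDp, TkDs. Columns: Se, Sc, Ne, Nc.
{HgBp, HgBs, HgCp, HgCs, HgDp, HgDs} → row (6,6) (6,6) (6,6) (6,6)
{HkBp, HkCp, HkDp} → row (5,4) (5,4) (2,3) (3,3)
{HkBs, HkCs, HkDs} → row (2,7) (2,7) (2,3) (3,3)
{TgBp, TgBs, TkBp, TkBs} → row (3,4) (3,4) (3,4) (3,4)
{TgCp, TgCs, TkCp, TkCs} → row (4,4) (4,4) (4,4) (4,4)
{TgDp, TgDs, TkDp, TkDs} → row (1,2) (1,2) (1,2) (1,2)
That's 6 distinct rows out of 24 strategies.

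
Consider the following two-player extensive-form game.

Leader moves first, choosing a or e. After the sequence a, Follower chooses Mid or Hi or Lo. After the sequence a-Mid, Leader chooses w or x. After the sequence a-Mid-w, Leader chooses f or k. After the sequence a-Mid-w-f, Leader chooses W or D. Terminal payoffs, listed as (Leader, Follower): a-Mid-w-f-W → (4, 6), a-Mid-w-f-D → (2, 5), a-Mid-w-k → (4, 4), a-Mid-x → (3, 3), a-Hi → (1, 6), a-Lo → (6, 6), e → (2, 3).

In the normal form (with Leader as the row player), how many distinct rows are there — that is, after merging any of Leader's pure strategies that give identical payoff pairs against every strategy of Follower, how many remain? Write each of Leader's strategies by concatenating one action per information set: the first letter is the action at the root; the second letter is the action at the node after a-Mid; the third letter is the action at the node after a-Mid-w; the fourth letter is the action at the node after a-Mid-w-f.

5

Leader has 16 pure strategies: awfW, awfD, awkW, awkD, axfW, axfD, axkW, axkD, ewfW, ewfD, ewkW, ewkD, exfW, exfD, exkW, exkD. Columns: Mid, Hi, Lo.
{awfW} → row (4,6) (1,6) (6,6)
{awfD} → row (2,5) (1,6) (6,6)
{awkW, awkD} → row (4,4) (1,6) (6,6)
{axfW, axfD, axkW, axkD} → row (3,3) (1,6) (6,6)
{ewfW, ewfD, ewkW, ewkD, exfW, exfD, exkW, exkD} → row (2,3) (2,3) (2,3)
That's 5 distinct rows out of 16 strategies.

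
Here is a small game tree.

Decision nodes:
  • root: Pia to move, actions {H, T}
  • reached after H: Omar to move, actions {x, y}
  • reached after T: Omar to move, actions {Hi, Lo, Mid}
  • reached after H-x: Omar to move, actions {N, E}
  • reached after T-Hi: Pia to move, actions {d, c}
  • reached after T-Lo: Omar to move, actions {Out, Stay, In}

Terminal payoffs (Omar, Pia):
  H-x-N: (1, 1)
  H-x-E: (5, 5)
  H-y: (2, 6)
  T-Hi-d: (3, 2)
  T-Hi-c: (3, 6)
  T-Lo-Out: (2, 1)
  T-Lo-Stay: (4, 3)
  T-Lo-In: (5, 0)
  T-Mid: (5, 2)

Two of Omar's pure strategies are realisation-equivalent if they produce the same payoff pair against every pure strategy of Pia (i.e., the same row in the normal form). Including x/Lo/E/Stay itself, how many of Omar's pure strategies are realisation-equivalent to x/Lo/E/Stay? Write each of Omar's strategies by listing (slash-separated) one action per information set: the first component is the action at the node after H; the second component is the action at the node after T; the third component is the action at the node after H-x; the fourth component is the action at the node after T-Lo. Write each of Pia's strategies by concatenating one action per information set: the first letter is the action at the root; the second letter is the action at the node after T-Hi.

1

Row for x/Lo/E/Stay (columns Hd, Hc, Td, Tc): (5,5) (5,5) (4,3) (4,3).
Every one of Omar's information sets is on the play path for some reply by Pia when Omar follows x/Lo/E/Stay.
Changing the action at any of them therefore changes at least one column, so only x/Lo/E/Stay itself gives this row.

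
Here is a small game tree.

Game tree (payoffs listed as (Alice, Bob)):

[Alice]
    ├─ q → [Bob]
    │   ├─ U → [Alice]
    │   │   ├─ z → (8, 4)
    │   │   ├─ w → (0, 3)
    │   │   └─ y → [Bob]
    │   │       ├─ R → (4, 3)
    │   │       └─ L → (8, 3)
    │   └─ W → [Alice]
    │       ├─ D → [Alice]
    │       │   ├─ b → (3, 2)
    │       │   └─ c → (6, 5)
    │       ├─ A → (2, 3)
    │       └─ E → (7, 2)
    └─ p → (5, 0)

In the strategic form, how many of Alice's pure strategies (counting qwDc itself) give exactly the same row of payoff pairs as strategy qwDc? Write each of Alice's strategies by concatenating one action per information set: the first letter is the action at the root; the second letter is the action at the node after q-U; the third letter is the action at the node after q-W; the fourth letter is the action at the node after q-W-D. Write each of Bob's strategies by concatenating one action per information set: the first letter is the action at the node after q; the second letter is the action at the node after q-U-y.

Row for qwDc (columns UR, UL, WR, WL): (0,3) (0,3) (6,5) (6,5).
Every one of Alice's information sets is on the play path for some reply by Bob when Alice follows qwDc.
Changing the action at any of them therefore changes at least one column, so only qwDc itself gives this row.

1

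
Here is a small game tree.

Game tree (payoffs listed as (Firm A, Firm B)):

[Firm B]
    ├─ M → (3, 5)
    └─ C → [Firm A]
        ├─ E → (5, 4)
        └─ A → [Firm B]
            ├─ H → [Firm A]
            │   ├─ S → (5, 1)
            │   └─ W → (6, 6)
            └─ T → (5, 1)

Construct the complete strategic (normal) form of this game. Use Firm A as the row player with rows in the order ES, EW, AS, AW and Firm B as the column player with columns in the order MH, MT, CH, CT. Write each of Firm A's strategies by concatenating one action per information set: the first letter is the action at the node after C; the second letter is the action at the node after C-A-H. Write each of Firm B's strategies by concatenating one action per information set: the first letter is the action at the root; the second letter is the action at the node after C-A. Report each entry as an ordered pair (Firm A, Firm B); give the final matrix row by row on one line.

ES: (3,5) (3,5) (5,4) (5,4) | EW: (3,5) (3,5) (5,4) (5,4) | AS: (3,5) (3,5) (5,1) (5,1) | AW: (3,5) (3,5) (6,6) (5,1)

           MH       MT       CH       CT
  ES    (3,5)    (3,5)    (5,4)    (5,4)
  EW    (3,5)    (3,5)    (5,4)    (5,4)
  AS    (3,5)    (3,5)    (5,1)    (5,1)
  AW    (3,5)    (3,5)    (6,6)    (5,1)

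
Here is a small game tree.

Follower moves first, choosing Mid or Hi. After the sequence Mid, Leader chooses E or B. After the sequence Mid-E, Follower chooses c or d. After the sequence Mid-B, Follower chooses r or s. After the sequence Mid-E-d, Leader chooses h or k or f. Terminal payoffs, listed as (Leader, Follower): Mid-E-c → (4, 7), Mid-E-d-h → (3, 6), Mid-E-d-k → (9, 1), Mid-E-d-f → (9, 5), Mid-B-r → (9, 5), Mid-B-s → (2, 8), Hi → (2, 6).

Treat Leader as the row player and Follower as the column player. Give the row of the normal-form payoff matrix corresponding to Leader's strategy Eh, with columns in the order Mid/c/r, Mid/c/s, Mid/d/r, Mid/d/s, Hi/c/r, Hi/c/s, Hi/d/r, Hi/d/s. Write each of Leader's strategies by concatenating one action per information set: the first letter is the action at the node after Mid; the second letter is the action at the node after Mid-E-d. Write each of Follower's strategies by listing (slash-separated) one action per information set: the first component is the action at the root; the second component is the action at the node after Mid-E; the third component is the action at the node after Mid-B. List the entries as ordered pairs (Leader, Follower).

(4,7) (4,7) (3,6) (3,6) (2,6) (2,6) (2,6) (2,6)

vs Mid/c/r: Follower plays Mid → Leader plays E at [Mid] → Follower plays c at [Mid-E] → (4, 7)
vs Mid/c/s: Follower plays Mid → Leader plays E at [Mid] → Follower plays c at [Mid-E] → (4, 7)
vs Mid/d/r: Follower plays Mid → Leader plays E at [Mid] → Follower plays d at [Mid-E] → Leader plays h at [Mid-E-d] → (3, 6)
vs Mid/d/s: Follower plays Mid → Leader plays E at [Mid] → Follower plays d at [Mid-E] → Leader plays h at [Mid-E-d] → (3, 6)
vs Hi/c/r: Follower plays Hi → (2, 6)
vs Hi/c/s: Follower plays Hi → (2, 6)
vs Hi/d/r: Follower plays Hi → (2, 6)
vs Hi/d/s: Follower plays Hi → (2, 6)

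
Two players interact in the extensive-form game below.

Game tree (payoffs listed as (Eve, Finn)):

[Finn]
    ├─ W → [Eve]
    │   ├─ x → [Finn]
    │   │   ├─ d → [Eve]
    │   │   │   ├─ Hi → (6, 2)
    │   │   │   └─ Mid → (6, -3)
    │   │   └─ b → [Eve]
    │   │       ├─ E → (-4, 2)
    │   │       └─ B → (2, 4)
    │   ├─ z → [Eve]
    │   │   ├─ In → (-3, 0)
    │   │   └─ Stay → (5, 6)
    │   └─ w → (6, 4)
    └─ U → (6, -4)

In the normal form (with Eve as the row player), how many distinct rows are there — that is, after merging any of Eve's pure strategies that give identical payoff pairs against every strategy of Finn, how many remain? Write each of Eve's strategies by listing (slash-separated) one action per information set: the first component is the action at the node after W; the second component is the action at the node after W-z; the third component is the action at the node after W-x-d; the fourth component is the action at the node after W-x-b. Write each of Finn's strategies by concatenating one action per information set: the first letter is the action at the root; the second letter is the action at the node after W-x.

Eve has 24 pure strategies: x/In/Hi/E, x/In/Hi/B, x/In/Mid/E, x/In/Mid/B, x/Stay/Hi/E, x/Stay/Hi/B, x/Stay/Mid/E, x/Stay/Mid/B, z/In/Hi/E, z/In/Hi/B, z/In/Mid/E, z/In/Mid/B, z/Stay/Hi/E, z/Stay/Hi/B, z/Stay/Mid/E, z/Stay/Mid/B, w/In/Hi/E, w/In/Hi/B, w/In/Mid/E, w/In/Mid/B, w/Stay/Hi/E, w/Stay/Hi/B, w/Stay/Mid/E, w/Stay/Mid/B. Columns: Wd, Wb, Ud, Ub.
{x/In/Hi/E, x/Stay/Hi/E} → row (6,2) (-4,2) (6,-4) (6,-4)
{x/In/Hi/B, x/Stay/Hi/B} → row (6,2) (2,4) (6,-4) (6,-4)
{x/In/Mid/E, x/Stay/Mid/E} → row (6,-3) (-4,2) (6,-4) (6,-4)
{x/In/Mid/B, x/Stay/Mid/B} → row (6,-3) (2,4) (6,-4) (6,-4)
{z/In/Hi/E, z/In/Hi/B, z/In/Mid/E, z/In/Mid/B} → row (-3,0) (-3,0) (6,-4) (6,-4)
{z/Stay/Hi/E, z/Stay/Hi/B, z/Stay/Mid/E, z/Stay/Mid/B} → row (5,6) (5,6) (6,-4) (6,-4)
{w/In/Hi/E, w/In/Hi/B, w/In/Mid/E, w/In/Mid/B, w/Stay/Hi/E, w/Stay/Hi/B, w/Stay/Mid/E, w/Stay/Mid/B} → row (6,4) (6,4) (6,-4) (6,-4)
That's 7 distinct rows out of 24 strategies.

7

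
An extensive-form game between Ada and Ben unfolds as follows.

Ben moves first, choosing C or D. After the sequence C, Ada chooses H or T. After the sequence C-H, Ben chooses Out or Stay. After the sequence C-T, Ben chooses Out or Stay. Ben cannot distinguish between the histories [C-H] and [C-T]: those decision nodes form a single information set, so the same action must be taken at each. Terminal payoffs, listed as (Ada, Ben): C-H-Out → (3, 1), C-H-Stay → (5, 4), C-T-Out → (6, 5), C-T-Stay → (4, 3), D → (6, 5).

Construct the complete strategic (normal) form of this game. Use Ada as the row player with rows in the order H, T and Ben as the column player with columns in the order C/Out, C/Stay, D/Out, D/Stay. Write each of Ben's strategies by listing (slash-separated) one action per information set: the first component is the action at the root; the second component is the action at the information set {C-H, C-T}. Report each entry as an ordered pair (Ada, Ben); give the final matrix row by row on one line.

Row H: C/Out→(3,1), C/Stay→(5,4), D/Out→(6,5), D/Stay→(6,5)
Row T: C/Out→(6,5), C/Stay→(4,3), D/Out→(6,5), D/Stay→(6,5)

H: (3,1) (5,4) (6,5) (6,5) | T: (6,5) (4,3) (6,5) (6,5)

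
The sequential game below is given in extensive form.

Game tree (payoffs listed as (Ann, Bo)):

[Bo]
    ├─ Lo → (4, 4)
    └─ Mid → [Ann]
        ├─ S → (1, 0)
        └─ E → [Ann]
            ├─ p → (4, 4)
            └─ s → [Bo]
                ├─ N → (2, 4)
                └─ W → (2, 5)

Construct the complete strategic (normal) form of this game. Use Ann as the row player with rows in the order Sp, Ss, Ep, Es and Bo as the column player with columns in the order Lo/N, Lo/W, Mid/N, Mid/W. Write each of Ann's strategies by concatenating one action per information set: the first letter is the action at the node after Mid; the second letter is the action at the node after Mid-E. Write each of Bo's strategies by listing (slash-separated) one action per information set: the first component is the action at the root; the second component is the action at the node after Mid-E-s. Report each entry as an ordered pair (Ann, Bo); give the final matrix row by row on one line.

Row Sp: Lo/N→(4,4), Lo/W→(4,4), Mid/N→(1,0), Mid/W→(1,0)
Row Ss: Lo/N→(4,4), Lo/W→(4,4), Mid/N→(1,0), Mid/W→(1,0)
Row Ep: Lo/N→(4,4), Lo/W→(4,4), Mid/N→(4,4), Mid/W→(4,4)
Row Es: Lo/N→(4,4), Lo/W→(4,4), Mid/N→(2,4), Mid/W→(2,5)

Sp: (4,4) (4,4) (1,0) (1,0) | Ss: (4,4) (4,4) (1,0) (1,0) | Ep: (4,4) (4,4) (4,4) (4,4) | Es: (4,4) (4,4) (2,4) (2,5)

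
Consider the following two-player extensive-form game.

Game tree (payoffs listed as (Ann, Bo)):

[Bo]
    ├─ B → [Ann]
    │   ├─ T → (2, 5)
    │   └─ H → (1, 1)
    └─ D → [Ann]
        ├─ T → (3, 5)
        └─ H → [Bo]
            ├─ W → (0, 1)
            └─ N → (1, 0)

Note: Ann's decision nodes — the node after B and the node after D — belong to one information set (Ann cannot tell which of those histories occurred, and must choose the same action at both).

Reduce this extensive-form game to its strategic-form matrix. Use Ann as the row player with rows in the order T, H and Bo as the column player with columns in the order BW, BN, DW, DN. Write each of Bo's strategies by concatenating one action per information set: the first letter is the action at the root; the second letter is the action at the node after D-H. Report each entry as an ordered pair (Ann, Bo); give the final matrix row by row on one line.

T: (2,5) (2,5) (3,5) (3,5) | H: (1,1) (1,1) (0,1) (1,0)

           BW       BN       DW       DN
   T    (2,5)    (2,5)    (3,5)    (3,5)
   H    (1,1)    (1,1)    (0,1)    (1,0)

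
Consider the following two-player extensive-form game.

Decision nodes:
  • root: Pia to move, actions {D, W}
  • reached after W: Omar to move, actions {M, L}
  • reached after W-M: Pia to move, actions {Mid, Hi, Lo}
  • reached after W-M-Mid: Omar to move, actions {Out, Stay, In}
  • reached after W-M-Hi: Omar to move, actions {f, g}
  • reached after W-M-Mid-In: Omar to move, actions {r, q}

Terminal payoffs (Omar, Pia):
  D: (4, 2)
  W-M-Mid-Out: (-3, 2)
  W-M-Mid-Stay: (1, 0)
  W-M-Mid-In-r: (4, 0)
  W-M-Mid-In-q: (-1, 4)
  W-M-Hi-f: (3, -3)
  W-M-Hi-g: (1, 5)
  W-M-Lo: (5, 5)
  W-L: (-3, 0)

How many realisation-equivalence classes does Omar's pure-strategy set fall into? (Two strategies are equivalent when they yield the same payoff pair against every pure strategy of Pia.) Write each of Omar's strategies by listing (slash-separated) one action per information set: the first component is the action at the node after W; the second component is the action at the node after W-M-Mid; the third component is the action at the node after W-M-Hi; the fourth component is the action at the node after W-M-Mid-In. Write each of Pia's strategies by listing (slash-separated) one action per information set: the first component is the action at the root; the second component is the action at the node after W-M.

9

Omar has 24 pure strategies: M/Out/f/r, M/Out/f/q, M/Out/g/r, M/Out/g/q, M/Stay/f/r, M/Stay/f/q, M/Stay/g/r, M/Stay/g/q, M/In/f/r, M/In/f/q, M/In/g/r, M/In/g/q, L/Out/f/r, L/Out/f/q, L/Out/g/r, L/Out/g/q, L/Stay/f/r, L/Stay/f/q, L/Stay/g/r, L/Stay/g/q, L/In/f/r, L/In/f/q, L/In/g/r, L/In/g/q. Columns: D/Mid, D/Hi, D/Lo, W/Mid, W/Hi, W/Lo.
{M/Out/f/r, M/Out/f/q} → row (4,2) (4,2) (4,2) (-3,2) (3,-3) (5,5)
{M/Out/g/r, M/Out/g/q} → row (4,2) (4,2) (4,2) (-3,2) (1,5) (5,5)
{M/Stay/f/r, M/Stay/f/q} → row (4,2) (4,2) (4,2) (1,0) (3,-3) (5,5)
{M/Stay/g/r, M/Stay/g/q} → row (4,2) (4,2) (4,2) (1,0) (1,5) (5,5)
{M/In/f/r} → row (4,2) (4,2) (4,2) (4,0) (3,-3) (5,5)
{M/In/f/q} → row (4,2) (4,2) (4,2) (-1,4) (3,-3) (5,5)
{M/In/g/r} → row (4,2) (4,2) (4,2) (4,0) (1,5) (5,5)
{M/In/g/q} → row (4,2) (4,2) (4,2) (-1,4) (1,5) (5,5)
{L/Out/f/r, L/Out/f/q, L/Out/g/r, L/Out/g/q, L/Stay/f/r, L/Stay/f/q, L/Stay/g/r, L/Stay/g/q, L/In/f/r, L/In/f/q, L/In/g/r, L/In/g/q} → row (4,2) (4,2) (4,2) (-3,0) (-3,0) (-3,0)
That's 9 distinct rows out of 24 strategies.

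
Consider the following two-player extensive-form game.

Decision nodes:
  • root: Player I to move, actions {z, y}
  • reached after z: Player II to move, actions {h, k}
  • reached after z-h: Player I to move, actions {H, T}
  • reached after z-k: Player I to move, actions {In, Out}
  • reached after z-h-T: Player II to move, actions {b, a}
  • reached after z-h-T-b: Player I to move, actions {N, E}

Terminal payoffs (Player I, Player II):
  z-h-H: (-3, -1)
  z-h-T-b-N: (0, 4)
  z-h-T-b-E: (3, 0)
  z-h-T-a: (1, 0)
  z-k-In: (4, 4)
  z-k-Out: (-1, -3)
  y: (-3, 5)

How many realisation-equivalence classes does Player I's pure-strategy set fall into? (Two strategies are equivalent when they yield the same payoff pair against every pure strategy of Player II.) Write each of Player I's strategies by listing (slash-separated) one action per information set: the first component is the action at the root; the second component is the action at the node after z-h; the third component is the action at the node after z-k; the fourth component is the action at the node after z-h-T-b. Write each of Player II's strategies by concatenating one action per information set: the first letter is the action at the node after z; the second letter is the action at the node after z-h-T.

Player I has 16 pure strategies: z/H/In/N, z/H/In/E, z/H/Out/N, z/H/Out/E, z/T/In/N, z/T/In/E, z/T/Out/N, z/T/Out/E, y/H/In/N, y/H/In/E, y/H/Out/N, y/H/Out/E, y/T/In/N, y/T/In/E, y/T/Out/N, y/T/Out/E. Columns: hb, ha, kb, ka.
{z/H/In/N, z/H/In/E} → row (-3,-1) (-3,-1) (4,4) (4,4)
{z/H/Out/N, z/H/Out/E} → row (-3,-1) (-3,-1) (-1,-3) (-1,-3)
{z/T/In/N} → row (0,4) (1,0) (4,4) (4,4)
{z/T/In/E} → row (3,0) (1,0) (4,4) (4,4)
{z/T/Out/N} → row (0,4) (1,0) (-1,-3) (-1,-3)
{z/T/Out/E} → row (3,0) (1,0) (-1,-3) (-1,-3)
{y/H/In/N, y/H/In/E, y/H/Out/N, y/H/Out/E, y/T/In/N, y/T/In/E, y/T/Out/N, y/T/Out/E} → row (-3,5) (-3,5) (-3,5) (-3,5)
That's 7 distinct rows out of 16 strategies.

7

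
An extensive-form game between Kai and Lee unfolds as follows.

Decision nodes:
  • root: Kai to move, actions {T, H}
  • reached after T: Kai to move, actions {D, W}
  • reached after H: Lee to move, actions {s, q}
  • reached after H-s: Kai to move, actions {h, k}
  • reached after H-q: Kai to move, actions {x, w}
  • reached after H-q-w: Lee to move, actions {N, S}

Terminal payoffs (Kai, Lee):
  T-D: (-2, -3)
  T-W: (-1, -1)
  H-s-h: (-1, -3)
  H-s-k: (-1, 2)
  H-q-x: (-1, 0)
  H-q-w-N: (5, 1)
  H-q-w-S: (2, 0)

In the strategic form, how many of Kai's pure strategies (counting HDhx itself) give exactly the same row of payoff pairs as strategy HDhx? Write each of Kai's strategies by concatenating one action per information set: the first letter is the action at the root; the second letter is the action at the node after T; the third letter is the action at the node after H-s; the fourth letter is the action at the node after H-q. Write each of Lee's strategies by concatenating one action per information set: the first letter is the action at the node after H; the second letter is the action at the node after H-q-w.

2

Row for HDhx (columns sN, sS, qN, qS): (-1,-3) (-1,-3) (-1,0) (-1,0).
Under HDhx, Kai's choice at the node after T can never be reached regardless of what Lee does, so varying those choices leaves every outcome unchanged.
Holding the reachable choices fixed and varying the unreachable one freely already gives 2 equivalent strategies.
No other strategy reproduces this row, so those 2 are the full class: HDhx, HWhx.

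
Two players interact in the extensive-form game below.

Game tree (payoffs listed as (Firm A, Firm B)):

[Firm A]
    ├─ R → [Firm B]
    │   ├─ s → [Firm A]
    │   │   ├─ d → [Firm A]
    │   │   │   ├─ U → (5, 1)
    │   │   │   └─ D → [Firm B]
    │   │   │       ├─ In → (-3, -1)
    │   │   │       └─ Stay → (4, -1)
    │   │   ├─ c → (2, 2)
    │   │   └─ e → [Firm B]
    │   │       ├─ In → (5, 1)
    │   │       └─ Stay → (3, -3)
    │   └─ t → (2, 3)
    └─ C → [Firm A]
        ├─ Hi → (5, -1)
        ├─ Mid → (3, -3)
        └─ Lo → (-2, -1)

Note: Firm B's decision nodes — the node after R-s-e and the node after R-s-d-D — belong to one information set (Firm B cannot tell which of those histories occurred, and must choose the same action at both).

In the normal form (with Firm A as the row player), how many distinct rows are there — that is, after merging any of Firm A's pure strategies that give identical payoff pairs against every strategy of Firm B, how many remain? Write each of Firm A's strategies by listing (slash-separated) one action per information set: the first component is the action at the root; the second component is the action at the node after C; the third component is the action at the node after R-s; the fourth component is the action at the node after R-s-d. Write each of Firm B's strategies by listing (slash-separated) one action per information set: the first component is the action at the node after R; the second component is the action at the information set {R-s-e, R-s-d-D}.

7

Firm A has 36 pure strategies: R/Hi/d/U, R/Hi/d/D, R/Hi/c/U, R/Hi/c/D, R/Hi/e/U, R/Hi/e/D, R/Mid/d/U, R/Mid/d/D, R/Mid/c/U, R/Mid/c/D, R/Mid/e/U, R/Mid/e/D, R/Lo/d/U, R/Lo/d/D, R/Lo/c/U, R/Lo/c/D, R/Lo/e/U, R/Lo/e/D, C/Hi/d/U, C/Hi/d/D, C/Hi/c/U, C/Hi/c/D, C/Hi/e/U, C/Hi/e/D, C/Mid/d/U, C/Mid/d/D, C/Mid/c/U, C/Mid/c/D, C/Mid/e/U, C/Mid/e/D, C/Lo/d/U, C/Lo/d/D, C/Lo/c/U, C/Lo/c/D, C/Lo/e/U, C/Lo/e/D. Columns: s/In, s/Stay, t/In, t/Stay.
{R/Hi/d/U, R/Mid/d/U, R/Lo/d/U} → row (5,1) (5,1) (2,3) (2,3)
{R/Hi/d/D, R/Mid/d/D, R/Lo/d/D} → row (-3,-1) (4,-1) (2,3) (2,3)
{R/Hi/c/U, R/Hi/c/D, R/Mid/c/U, R/Mid/c/D, R/Lo/c/U, R/Lo/c/D} → row (2,2) (2,2) (2,3) (2,3)
{R/Hi/e/U, R/Hi/e/D, R/Mid/e/U, R/Mid/e/D, R/Lo/e/U, R/Lo/e/D} → row (5,1) (3,-3) (2,3) (2,3)
{C/Hi/d/U, C/Hi/d/D, C/Hi/c/U, C/Hi/c/D, C/Hi/e/U, C/Hi/e/D} → row (5,-1) (5,-1) (5,-1) (5,-1)
{C/Mid/d/U, C/Mid/d/D, C/Mid/c/U, C/Mid/c/D, C/Mid/e/U, C/Mid/e/D} → row (3,-3) (3,-3) (3,-3) (3,-3)
{C/Lo/d/U, C/Lo/d/D, C/Lo/c/U, C/Lo/c/D, C/Lo/e/U, C/Lo/e/D} → row (-2,-1) (-2,-1) (-2,-1) (-2,-1)
That's 7 distinct rows out of 36 strategies.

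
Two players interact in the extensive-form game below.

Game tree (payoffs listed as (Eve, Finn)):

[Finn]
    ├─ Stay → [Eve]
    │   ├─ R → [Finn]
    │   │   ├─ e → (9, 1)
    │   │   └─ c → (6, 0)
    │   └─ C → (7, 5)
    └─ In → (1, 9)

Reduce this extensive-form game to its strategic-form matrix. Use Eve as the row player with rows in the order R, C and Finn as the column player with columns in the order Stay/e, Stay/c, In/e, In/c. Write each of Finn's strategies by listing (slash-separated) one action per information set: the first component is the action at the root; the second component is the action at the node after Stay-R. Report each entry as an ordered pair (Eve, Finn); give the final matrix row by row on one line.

R: (9,1) (6,0) (1,9) (1,9) | C: (7,5) (7,5) (1,9) (1,9)

Row R: Stay/e→(9,1), Stay/c→(6,0), In/e→(1,9), In/c→(1,9)
Row C: Stay/e→(7,5), Stay/c→(7,5), In/e→(1,9), In/c→(1,9)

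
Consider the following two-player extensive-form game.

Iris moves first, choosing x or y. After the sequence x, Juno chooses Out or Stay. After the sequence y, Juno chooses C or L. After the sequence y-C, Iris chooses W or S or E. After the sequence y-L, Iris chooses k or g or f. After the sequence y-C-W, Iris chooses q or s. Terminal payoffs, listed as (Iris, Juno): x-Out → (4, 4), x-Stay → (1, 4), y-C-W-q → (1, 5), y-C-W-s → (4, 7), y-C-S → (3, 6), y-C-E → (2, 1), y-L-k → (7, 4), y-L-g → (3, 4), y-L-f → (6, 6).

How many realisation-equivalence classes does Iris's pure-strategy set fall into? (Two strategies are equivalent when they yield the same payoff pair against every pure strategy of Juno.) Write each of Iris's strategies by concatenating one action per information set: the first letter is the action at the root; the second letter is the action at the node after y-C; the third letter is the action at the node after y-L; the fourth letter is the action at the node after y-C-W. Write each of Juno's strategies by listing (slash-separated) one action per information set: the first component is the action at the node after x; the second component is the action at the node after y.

Iris has 36 pure strategies: xWkq, xWks, xWgq, xWgs, xWfq, xWfs, xSkq, xSks, xSgq, xSgs, xSfq, xSfs, xEkq, xEks, xEgq, xEgs, xEfq, xEfs, yWkq, yWks, yWgq, yWgs, yWfq, yWfs, ySkq, ySks, ySgq, ySgs, ySfq, ySfs, yEkq, yEks, yEgq, yEgs, yEfq, yEfs. Columns: Out/C, Out/L, Stay/C, Stay/L.
{xWkq, xWks, xWgq, xWgs, xWfq, xWfs, xSkq, xSks, xSgq, xSgs, xSfq, xSfs, xEkq, xEks, xEgq, xEgs, xEfq, xEfs} → row (4,4) (4,4) (1,4) (1,4)
{yWkq} → row (1,5) (7,4) (1,5) (7,4)
{yWks} → row (4,7) (7,4) (4,7) (7,4)
{yWgq} → row (1,5) (3,4) (1,5) (3,4)
{yWgs} → row (4,7) (3,4) (4,7) (3,4)
{yWfq} → row (1,5) (6,6) (1,5) (6,6)
{yWfs} → row (4,7) (6,6) (4,7) (6,6)
{ySkq, ySks} → row (3,6) (7,4) (3,6) (7,4)
{ySgq, ySgs} → row (3,6) (3,4) (3,6) (3,4)
{ySfq, ySfs} → row (3,6) (6,6) (3,6) (6,6)
{yEkq, yEks} → row (2,1) (7,4) (2,1) (7,4)
{yEgq, yEgs} → row (2,1) (3,4) (2,1) (3,4)
{yEfq, yEfs} → row (2,1) (6,6) (2,1) (6,6)
That's 13 distinct rows out of 36 strategies.

13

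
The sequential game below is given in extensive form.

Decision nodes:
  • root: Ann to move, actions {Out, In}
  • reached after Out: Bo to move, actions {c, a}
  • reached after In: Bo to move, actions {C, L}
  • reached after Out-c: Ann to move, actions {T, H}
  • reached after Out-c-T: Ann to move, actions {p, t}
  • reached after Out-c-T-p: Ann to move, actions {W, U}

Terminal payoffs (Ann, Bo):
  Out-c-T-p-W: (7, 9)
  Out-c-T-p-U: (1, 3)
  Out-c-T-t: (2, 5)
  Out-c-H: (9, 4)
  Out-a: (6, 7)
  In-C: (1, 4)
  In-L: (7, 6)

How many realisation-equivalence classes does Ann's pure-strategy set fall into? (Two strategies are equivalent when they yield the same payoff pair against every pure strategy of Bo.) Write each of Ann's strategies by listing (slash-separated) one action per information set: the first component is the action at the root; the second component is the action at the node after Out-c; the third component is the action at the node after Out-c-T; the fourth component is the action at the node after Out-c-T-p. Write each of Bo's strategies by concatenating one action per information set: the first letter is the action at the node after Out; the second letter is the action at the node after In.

5

Ann has 16 pure strategies: Out/T/p/W, Out/T/p/U, Out/T/t/W, Out/T/t/U, Out/H/p/W, Out/H/p/U, Out/H/t/W, Out/H/t/U, In/T/p/W, In/T/p/U, In/T/t/W, In/T/t/U, In/H/p/W, In/H/p/U, In/H/t/W, In/H/t/U. Columns: cC, cL, aC, aL.
{Out/T/p/W} → row (7,9) (7,9) (6,7) (6,7)
{Out/T/p/U} → row (1,3) (1,3) (6,7) (6,7)
{Out/T/t/W, Out/T/t/U} → row (2,5) (2,5) (6,7) (6,7)
{Out/H/p/W, Out/H/p/U, Out/H/t/W, Out/H/t/U} → row (9,4) (9,4) (6,7) (6,7)
{In/T/p/W, In/T/p/U, In/T/t/W, In/T/t/U, In/H/p/W, In/H/p/U, In/H/t/W, In/H/t/U} → row (1,4) (7,6) (1,4) (7,6)
That's 5 distinct rows out of 16 strategies.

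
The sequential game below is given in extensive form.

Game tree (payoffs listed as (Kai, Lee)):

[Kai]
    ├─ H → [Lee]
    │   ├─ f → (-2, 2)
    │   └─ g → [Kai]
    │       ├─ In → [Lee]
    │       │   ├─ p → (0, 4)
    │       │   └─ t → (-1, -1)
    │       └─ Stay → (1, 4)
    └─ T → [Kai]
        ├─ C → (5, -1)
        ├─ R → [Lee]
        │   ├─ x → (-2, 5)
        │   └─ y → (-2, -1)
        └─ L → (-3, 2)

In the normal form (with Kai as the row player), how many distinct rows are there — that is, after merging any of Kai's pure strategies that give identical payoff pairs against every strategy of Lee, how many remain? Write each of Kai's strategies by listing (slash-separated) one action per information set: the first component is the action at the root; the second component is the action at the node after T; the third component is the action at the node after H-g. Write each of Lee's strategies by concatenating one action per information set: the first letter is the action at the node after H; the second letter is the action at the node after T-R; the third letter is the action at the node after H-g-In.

5

Kai has 12 pure strategies: H/C/In, H/C/Stay, H/R/In, H/R/Stay, H/L/In, H/L/Stay, T/C/In, T/C/Stay, T/R/In, T/R/Stay, T/L/In, T/L/Stay. Columns: fxp, fxt, fyp, fyt, gxp, gxt, gyp, gyt.
{H/C/In, H/R/In, H/L/In} → row (-2,2) (-2,2) (-2,2) (-2,2) (0,4) (-1,-1) (0,4) (-1,-1)
{H/C/Stay, H/R/Stay, H/L/Stay} → row (-2,2) (-2,2) (-2,2) (-2,2) (1,4) (1,4) (1,4) (1,4)
{T/C/In, T/C/Stay} → row (5,-1) (5,-1) (5,-1) (5,-1) (5,-1) (5,-1) (5,-1) (5,-1)
{T/R/In, T/R/Stay} → row (-2,5) (-2,5) (-2,-1) (-2,-1) (-2,5) (-2,5) (-2,-1) (-2,-1)
{T/L/In, T/L/Stay} → row (-3,2) (-3,2) (-3,2) (-3,2) (-3,2) (-3,2) (-3,2) (-3,2)
That's 5 distinct rows out of 12 strategies.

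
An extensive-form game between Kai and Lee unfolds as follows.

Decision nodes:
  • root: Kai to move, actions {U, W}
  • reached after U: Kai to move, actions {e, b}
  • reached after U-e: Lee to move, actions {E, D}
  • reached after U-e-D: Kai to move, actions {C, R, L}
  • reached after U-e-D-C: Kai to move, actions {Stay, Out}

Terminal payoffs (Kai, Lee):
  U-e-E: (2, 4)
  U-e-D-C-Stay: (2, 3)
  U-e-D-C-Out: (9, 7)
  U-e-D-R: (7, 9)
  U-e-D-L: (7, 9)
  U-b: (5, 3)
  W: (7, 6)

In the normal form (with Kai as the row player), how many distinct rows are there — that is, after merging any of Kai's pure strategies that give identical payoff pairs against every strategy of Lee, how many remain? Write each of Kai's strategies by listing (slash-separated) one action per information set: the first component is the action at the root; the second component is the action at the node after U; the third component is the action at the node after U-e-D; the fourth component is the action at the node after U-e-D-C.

Kai has 24 pure strategies: U/e/C/Stay, U/e/C/Out, U/e/R/Stay, U/e/R/Out, U/e/L/Stay, U/e/L/Out, U/b/C/Stay, U/b/C/Out, U/b/R/Stay, U/b/R/Out, U/b/L/Stay, U/b/L/Out, W/e/C/Stay, W/e/C/Out, W/e/R/Stay, W/e/R/Out, W/e/L/Stay, W/e/L/Out, W/b/C/Stay, W/b/C/Out, W/b/R/Stay, W/b/R/Out, W/b/L/Stay, W/b/L/Out. Columns: E, D.
{U/e/C/Stay} → row (2,4) (2,3)
{U/e/C/Out} → row (2,4) (9,7)
{U/e/R/Stay, U/e/R/Out, U/e/L/Stay, U/e/L/Out} → row (2,4) (7,9)
{U/b/C/Stay, U/b/C/Out, U/b/R/Stay, U/b/R/Out, U/b/L/Stay, U/b/L/Out} → row (5,3) (5,3)
{W/e/C/Stay, W/e/C/Out, W/e/R/Stay, W/e/R/Out, W/e/L/Stay, W/e/L/Out, W/b/C/Stay, W/b/C/Out, W/b/R/Stay, W/b/R/Out, W/b/L/Stay, W/b/L/Out} → row (7,6) (7,6)
That's 5 distinct rows out of 24 strategies.

5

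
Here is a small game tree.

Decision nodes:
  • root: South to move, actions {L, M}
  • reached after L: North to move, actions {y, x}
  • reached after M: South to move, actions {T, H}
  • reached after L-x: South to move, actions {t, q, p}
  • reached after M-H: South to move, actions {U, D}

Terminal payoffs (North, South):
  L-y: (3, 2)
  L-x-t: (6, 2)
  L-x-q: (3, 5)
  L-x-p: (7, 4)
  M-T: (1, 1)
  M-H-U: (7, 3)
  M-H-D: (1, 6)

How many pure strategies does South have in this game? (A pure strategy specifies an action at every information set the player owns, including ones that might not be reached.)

South owns the root with actions {L, M} — two choices.
South owns the node after M with actions {T, H} — two choices.
South owns the node after L-x with actions {t, q, p} — three choices.
South owns the node after M-H with actions {U, D} — two choices.
A pure strategy fixes one action at each information set independently, so the count is the product 2 × 2 × 3 × 2 = 24.
(For reference, North has 2 pure strategies, giving a 24×2 normal-form matrix.)

24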